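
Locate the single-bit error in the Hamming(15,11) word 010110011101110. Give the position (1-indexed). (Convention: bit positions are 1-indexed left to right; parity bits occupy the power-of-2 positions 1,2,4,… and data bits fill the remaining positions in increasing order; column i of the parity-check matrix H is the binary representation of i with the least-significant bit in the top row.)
Syndrome s = H · r^T (mod 2), r = 010110011101110:
  s[0] = (101010101010101)·(010110011101110) mod 2 = 0+0+0+0+1+0+0+0+1+0+0+0+1+0+0 mod 2 = 1
  s[1] = (011001100110011)·(010110011101110) mod 2 = 0+1+0+0+0+0+0+0+0+1+0+0+0+1+0 mod 2 = 1
  s[2] = (000111100001111)·(010110011101110) mod 2 = 0+0+0+1+1+0+0+0+0+0+0+1+1+1+0 mod 2 = 1
  s[3] = (000000011111111)·(010110011101110) mod 2 = 0+0+0+0+0+0+0+1+1+1+0+1+1+1+0 mod 2 = 0
Syndrome = 1110
Column i of H is the binary representation of i, so the syndrome is the binary index of the flipped bit.
Read s = 1110 with s[0] as LSB: 1·2^0 + 1·2^1 + 1·2^2 + 0·2^3 = 7.
Error is at bit position 7.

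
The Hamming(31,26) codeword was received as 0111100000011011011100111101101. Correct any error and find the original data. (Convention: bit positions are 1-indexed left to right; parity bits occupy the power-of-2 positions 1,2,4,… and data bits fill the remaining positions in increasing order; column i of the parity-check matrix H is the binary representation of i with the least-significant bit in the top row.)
Syndrome s = H · r^T (mod 2), r = 0111100000011011011100111101101:
  s[0] = (1010101010101010101010101010101)·(0111100000011011011100111101101) mod 2 = 0+0+1+0+1+0+0+0+0+0+0+0+1+0+1+0+0+0+1+0+0+0+1+0+1+0+0+0+1+0+1 mod 2 = 1
  s[1] = (0110011001100110011001100110011)·(0111100000011011011100111101101) mod 2 = 0+1+1+0+0+0+0+0+0+0+0+0+0+0+1+0+0+1+1+0+0+0+1+0+0+1+0+0+0+0+1 mod 2 = 0
  s[2] = (0001111000011110000111100001111)·(0111100000011011011100111101101) mod 2 = 0+0+0+1+1+0+0+0+0+0+0+1+1+0+1+0+0+0+0+1+0+0+1+0+0+0+0+1+1+0+1 mod 2 = 0
  s[3] = (0000000111111110000000011111111)·(0111100000011011011100111101101) mod 2 = 0+0+0+0+0+0+0+0+0+0+0+1+1+0+1+0+0+0+0+0+0+0+0+1+1+1+0+1+1+0+1 mod 2 = 1
  s[4] = (0000000000000001111111111111111)·(0111100000011011011100111101101) mod 2 = 0+0+0+0+0+0+0+0+0+0+0+0+0+0+0+1+0+1+1+1+0+0+1+1+1+1+0+1+1+0+1 mod 2 = 1
Syndrome = 10011
Column 25 of H equals this syndrome → error at bit 25 (1-indexed).
Flip bit 25: 0111100000011011011100111101101 → 0111100000011011011100110101101
Extract data bits at positions {3,5,6,7,9,10,11,12,13,14,15,17,18,19,20,21,22,23,24,25,26,27,28,29,30,31}: 11000001101011100110101101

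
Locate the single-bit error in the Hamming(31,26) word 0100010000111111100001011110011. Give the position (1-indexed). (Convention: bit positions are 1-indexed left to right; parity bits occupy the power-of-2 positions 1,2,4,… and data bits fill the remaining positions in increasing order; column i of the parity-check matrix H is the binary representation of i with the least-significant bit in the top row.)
Syndrome s = H · r^T (mod 2), r = 0100010000111111100001011110011:
  s[0] = (1010101010101010101010101010101)·(0100010000111111100001011110011) mod 2 = 0+0+0+0+0+0+0+0+0+0+1+0+1+0+1+0+1+0+0+0+0+0+0+0+1+0+1+0+0+0+1 mod 2 = 1
  s[1] = (0110011001100110011001100110011)·(0100010000111111100001011110011) mod 2 = 0+1+0+0+0+1+0+0+0+0+1+0+0+1+1+0+0+0+0+0+0+1+0+0+0+1+1+0+0+1+1 mod 2 = 0
  s[2] = (0001111000011110000111100001111)·(0100010000111111100001011110011) mod 2 = 0+0+0+0+0+1+0+0+0+0+0+1+1+1+1+0+0+0+0+0+0+1+0+0+0+0+0+0+0+1+1 mod 2 = 0
  s[3] = (0000000111111110000000011111111)·(0100010000111111100001011110011) mod 2 = 0+0+0+0+0+0+0+0+0+0+1+1+1+1+1+0+0+0+0+0+0+0+0+1+1+1+1+0+0+1+1 mod 2 = 1
  s[4] = (0000000000000001111111111111111)·(0100010000111111100001011110011) mod 2 = 0+0+0+0+0+0+0+0+0+0+0+0+0+0+0+1+1+0+0+0+0+1+0+1+1+1+1+0+0+1+1 mod 2 = 1
Syndrome = 10011
Column i of H is the binary representation of i, so the syndrome is the binary index of the flipped bit.
Read s = 10011 with s[0] as LSB: 1·2^0 + 0·2^1 + 0·2^2 + 1·2^3 + 1·2^4 = 25.
Error is at bit position 25.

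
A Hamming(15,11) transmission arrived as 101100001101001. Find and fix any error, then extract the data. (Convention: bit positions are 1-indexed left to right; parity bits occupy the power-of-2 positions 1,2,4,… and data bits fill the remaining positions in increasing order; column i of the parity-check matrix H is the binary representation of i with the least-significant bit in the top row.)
Syndrome s = H · r^T (mod 2), r = 101100001101001:
  s[0] = (101010101010101)·(101100001101001) mod 2 = 1+0+1+0+0+0+0+0+1+0+0+0+0+0+1 mod 2 = 0
  s[1] = (011001100110011)·(101100001101001) mod 2 = 0+0+1+0+0+0+0+0+0+1+0+0+0+0+1 mod 2 = 1
  s[2] = (000111100001111)·(101100001101001) mod 2 = 0+0+0+1+0+0+0+0+0+0+0+1+0+0+1 mod 2 = 1
  s[3] = (000000011111111)·(101100001101001) mod 2 = 0+0+0+0+0+0+0+0+1+1+0+1+0+0+1 mod 2 = 0
Syndrome = 0110
Column 6 of H equals this syndrome → error at bit 6 (1-indexed).
Flip bit 6: 101100001101001 → 101101001101001
Extract data bits at positions {3,5,6,7,9,10,11,12,13,14,15}: 10101101001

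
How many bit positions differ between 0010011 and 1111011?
XOR = 1101000, count of 1s = 3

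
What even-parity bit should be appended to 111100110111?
Sum of data bits: 1+1+1+1+0+0+1+1+0+1+1+1 = 9.
9 mod 2 = 1, so parity bit = 1.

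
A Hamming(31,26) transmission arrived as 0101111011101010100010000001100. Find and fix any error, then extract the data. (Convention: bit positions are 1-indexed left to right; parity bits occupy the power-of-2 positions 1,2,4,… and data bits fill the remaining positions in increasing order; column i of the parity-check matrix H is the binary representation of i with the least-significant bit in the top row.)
Syndrome s = H · r^T (mod 2), r = 0101111011101010100010000001100:
  s[0] = (1010101010101010101010101010101)·(0101111011101010100010000001100) mod 2 = 0+0+0+0+1+0+1+0+1+0+1+0+1+0+1+0+1+0+0+0+1+0+0+0+0+0+0+0+1+0+0 mod 2 = 1
  s[1] = (0110011001100110011001100110011)·(0101111011101010100010000001100) mod 2 = 0+1+0+0+0+1+1+0+0+1+1+0+0+0+1+0+0+0+0+0+0+0+0+0+0+0+0+0+0+0+0 mod 2 = 0
  s[2] = (0001111000011110000111100001111)·(0101111011101010100010000001100) mod 2 = 0+0+0+1+1+1+1+0+0+0+0+0+1+0+1+0+0+0+0+0+1+0+0+0+0+0+0+1+1+0+0 mod 2 = 1
  s[3] = (0000000111111110000000011111111)·(0101111011101010100010000001100) mod 2 = 0+0+0+0+0+0+0+0+1+1+1+0+1+0+1+0+0+0+0+0+0+0+0+0+0+0+0+1+1+0+0 mod 2 = 1
  s[4] = (0000000000000001111111111111111)·(0101111011101010100010000001100) mod 2 = 0+0+0+0+0+0+0+0+0+0+0+0+0+0+0+0+1+0+0+0+1+0+0+0+0+0+0+1+1+0+0 mod 2 = 0
Syndrome = 10110
Column 13 of H equals this syndrome → error at bit 13 (1-indexed).
Flip bit 13: 0101111011101010100010000001100 → 0101111011100010100010000001100
Extract data bits at positions {3,5,6,7,9,10,11,12,13,14,15,17,18,19,20,21,22,23,24,25,26,27,28,29,30,31}: 01111110001100010000001100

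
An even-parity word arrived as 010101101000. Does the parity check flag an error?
Sum of received bits: 0+1+0+1+0+1+1+0+1+0+0+0 = 5; 5 mod 2 = 1. Result is 1 ≠ 0 → error detected.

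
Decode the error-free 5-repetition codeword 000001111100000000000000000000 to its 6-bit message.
Split into 5-bit blocks: 00000 11111 00000 00000 00000 00000
Data = 010000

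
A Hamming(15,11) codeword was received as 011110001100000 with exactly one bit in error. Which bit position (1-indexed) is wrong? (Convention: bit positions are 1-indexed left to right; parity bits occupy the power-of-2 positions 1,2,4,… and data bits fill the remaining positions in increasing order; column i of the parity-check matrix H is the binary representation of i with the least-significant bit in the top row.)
Syndrome s = H · r^T (mod 2), r = 011110001100000:
  s[0] = (101010101010101)·(011110001100000) mod 2 = 0+0+1+0+1+0+0+0+1+0+0+0+0+0+0 mod 2 = 1
  s[1] = (011001100110011)·(011110001100000) mod 2 = 0+1+1+0+0+0+0+0+0+1+0+0+0+0+0 mod 2 = 1
  s[2] = (000111100001111)·(011110001100000) mod 2 = 0+0+0+1+1+0+0+0+0+0+0+0+0+0+0 mod 2 = 0
  s[3] = (000000011111111)·(011110001100000) mod 2 = 0+0+0+0+0+0+0+0+1+1+0+0+0+0+0 mod 2 = 0
Syndrome = 1100
Column i of H is the binary representation of i, so the syndrome is the binary index of the flipped bit.
Read s = 1100 with s[0] as LSB: 1·2^0 + 1·2^1 + 0·2^2 + 0·2^3 = 3.
Error is at bit position 3.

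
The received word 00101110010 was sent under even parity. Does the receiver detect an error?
Sum of received bits: 0+0+1+0+1+1+1+0+0+1+0 = 5; 5 mod 2 = 1. Result is 1 ≠ 0 → error detected.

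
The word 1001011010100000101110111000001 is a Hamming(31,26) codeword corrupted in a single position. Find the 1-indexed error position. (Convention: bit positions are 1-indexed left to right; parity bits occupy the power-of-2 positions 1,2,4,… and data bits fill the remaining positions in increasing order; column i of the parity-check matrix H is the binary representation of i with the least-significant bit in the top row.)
Syndrome s = H · r^T (mod 2), r = 1001011010100000101110111000001:
  s[0] = (1010101010101010101010101010101)·(1001011010100000101110111000001) mod 2 = 1+0+0+0+0+0+1+0+1+0+1+0+0+0+0+0+1+0+1+0+1+0+1+0+1+0+0+0+0+0+1 mod 2 = 0
  s[1] = (0110011001100110011001100110011)·(1001011010100000101110111000001) mod 2 = 0+0+0+0+0+1+1+0+0+0+1+0+0+0+0+0+0+0+1+0+0+0+1+0+0+0+0+0+0+0+1 mod 2 = 0
  s[2] = (0001111000011110000111100001111)·(1001011010100000101110111000001) mod 2 = 0+0+0+1+0+1+1+0+0+0+0+0+0+0+0+0+0+0+0+1+1+0+1+0+0+0+0+0+0+0+1 mod 2 = 1
  s[3] = (0000000111111110000000011111111)·(1001011010100000101110111000001) mod 2 = 0+0+0+0+0+0+0+0+1+0+1+0+0+0+0+0+0+0+0+0+0+0+0+1+1+0+0+0+0+0+1 mod 2 = 1
  s[4] = (0000000000000001111111111111111)·(1001011010100000101110111000001) mod 2 = 0+0+0+0+0+0+0+0+0+0+0+0+0+0+0+0+1+0+1+1+1+0+1+1+1+0+0+0+0+0+1 mod 2 = 0
Syndrome = 00110
Column i of H is the binary representation of i, so the syndrome is the binary index of the flipped bit.
Read s = 00110 with s[0] as LSB: 0·2^0 + 0·2^1 + 1·2^2 + 1·2^3 + 0·2^4 = 12.
Error is at bit position 12.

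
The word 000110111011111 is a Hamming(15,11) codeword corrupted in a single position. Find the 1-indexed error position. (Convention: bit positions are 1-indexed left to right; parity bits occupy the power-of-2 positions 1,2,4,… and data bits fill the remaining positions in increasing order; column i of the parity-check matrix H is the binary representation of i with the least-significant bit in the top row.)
Syndrome s = H · r^T (mod 2), r = 000110111011111:
  s[0] = (101010101010101)·(000110111011111) mod 2 = 0+0+0+0+1+0+1+0+1+0+1+0+1+0+1 mod 2 = 0
  s[1] = (011001100110011)·(000110111011111) mod 2 = 0+0+0+0+0+0+1+0+0+0+1+0+0+1+1 mod 2 = 0
  s[2] = (000111100001111)·(000110111011111) mod 2 = 0+0+0+1+1+0+1+0+0+0+0+1+1+1+1 mod 2 = 1
  s[3] = (000000011111111)·(000110111011111) mod 2 = 0+0+0+0+0+0+0+1+1+0+1+1+1+1+1 mod 2 = 1
Syndrome = 0011
Column i of H is the binary representation of i, so the syndrome is the binary index of the flipped bit.
Read s = 0011 with s[0] as LSB: 0·2^0 + 0·2^1 + 1·2^2 + 1·2^3 = 12.
Error is at bit position 12.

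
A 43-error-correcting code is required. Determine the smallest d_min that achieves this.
Correcting t errors requires d_min ≥ 2t + 1 = 2·43 + 1 = 87.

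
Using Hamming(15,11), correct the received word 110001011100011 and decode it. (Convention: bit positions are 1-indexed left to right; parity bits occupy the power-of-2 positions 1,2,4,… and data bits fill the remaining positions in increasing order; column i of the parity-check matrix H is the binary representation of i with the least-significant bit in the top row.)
Syndrome s = H · r^T (mod 2), r = 110001011100011:
  s[0] = (101010101010101)·(110001011100011) mod 2 = 1+0+0+0+0+0+0+0+1+0+0+0+0+0+1 mod 2 = 1
  s[1] = (011001100110011)·(110001011100011) mod 2 = 0+1+0+0+0+1+0+0+0+1+0+0+0+1+1 mod 2 = 1
  s[2] = (000111100001111)·(110001011100011) mod 2 = 0+0+0+0+0+1+0+0+0+0+0+0+0+1+1 mod 2 = 1
  s[3] = (000000011111111)·(110001011100011) mod 2 = 0+0+0+0+0+0+0+1+1+1+0+0+0+1+1 mod 2 = 1
Syndrome = 1111
Column 15 of H equals this syndrome → error at bit 15 (1-indexed).
Flip bit 15: 110001011100011 → 110001011100010
Extract data bits at positions {3,5,6,7,9,10,11,12,13,14,15}: 00101100010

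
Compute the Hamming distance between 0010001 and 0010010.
XOR = 0000011, count of 1s = 2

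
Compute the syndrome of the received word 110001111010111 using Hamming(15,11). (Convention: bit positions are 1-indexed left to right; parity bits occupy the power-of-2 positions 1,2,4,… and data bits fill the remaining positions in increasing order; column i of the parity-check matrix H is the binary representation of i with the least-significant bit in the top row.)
Syndrome s = H · r^T (mod 2), r = 110001111010111:
  s[0] = (101010101010101)·(110001111010111) mod 2 = 1+0+0+0+0+0+1+0+1+0+1+0+1+0+1 mod 2 = 0
  s[1] = (011001100110011)·(110001111010111) mod 2 = 0+1+0+0+0+1+1+0+0+0+1+0+0+1+1 mod 2 = 0
  s[2] = (000111100001111)·(110001111010111) mod 2 = 0+0+0+0+0+1+1+0+0+0+0+0+1+1+1 mod 2 = 1
  s[3] = (000000011111111)·(110001111010111) mod 2 = 0+0+0+0+0+0+0+1+1+0+1+0+1+1+1 mod 2 = 0
Syndrome = 0010
Non-zero syndrome: error at position 4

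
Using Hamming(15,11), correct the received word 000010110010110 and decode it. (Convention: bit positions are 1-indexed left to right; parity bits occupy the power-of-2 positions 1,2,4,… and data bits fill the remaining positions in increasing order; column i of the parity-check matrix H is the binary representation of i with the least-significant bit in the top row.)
Syndrome s = H · r^T (mod 2), r = 000010110010110:
  s[0] = (101010101010101)·(000010110010110) mod 2 = 0+0+0+0+1+0+1+0+0+0+1+0+1+0+0 mod 2 = 0
  s[1] = (011001100110011)·(000010110010110) mod 2 = 0+0+0+0+0+0+1+0+0+0+1+0+0+1+0 mod 2 = 1
  s[2] = (000111100001111)·(000010110010110) mod 2 = 0+0+0+0+1+0+1+0+0+0+0+0+1+1+0 mod 2 = 0
  s[3] = (000000011111111)·(000010110010110) mod 2 = 0+0+0+0+0+0+0+1+0+0+1+0+1+1+0 mod 2 = 0
Syndrome = 0100
Column 2 of H equals this syndrome → error at bit 2 (1-indexed).
Flip bit 2: 000010110010110 → 010010110010110
Extract data bits at positions {3,5,6,7,9,10,11,12,13,14,15}: 01010010110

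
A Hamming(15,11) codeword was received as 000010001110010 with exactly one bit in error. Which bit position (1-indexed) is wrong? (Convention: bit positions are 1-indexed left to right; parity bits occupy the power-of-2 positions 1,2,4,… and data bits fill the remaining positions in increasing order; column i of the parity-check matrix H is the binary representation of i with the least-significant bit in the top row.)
Syndrome s = H · r^T (mod 2), r = 000010001110010:
  s[0] = (101010101010101)·(000010001110010) mod 2 = 0+0+0+0+1+0+0+0+1+0+1+0+0+0+0 mod 2 = 1
  s[1] = (011001100110011)·(000010001110010) mod 2 = 0+0+0+0+0+0+0+0+0+1+1+0+0+1+0 mod 2 = 1
  s[2] = (000111100001111)·(000010001110010) mod 2 = 0+0+0+0+1+0+0+0+0+0+0+0+0+1+0 mod 2 = 0
  s[3] = (000000011111111)·(000010001110010) mod 2 = 0+0+0+0+0+0+0+0+1+1+1+0+0+1+0 mod 2 = 0
Syndrome = 1100
Column i of H is the binary representation of i, so the syndrome is the binary index of the flipped bit.
Read s = 1100 with s[0] as LSB: 1·2^0 + 1·2^1 + 0·2^2 + 0·2^3 = 3.
Error is at bit position 3.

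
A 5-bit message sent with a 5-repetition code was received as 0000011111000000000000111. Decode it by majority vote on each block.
Split into 5-bit blocks and majority-vote each:
  block 1 = 00000: 0 ones, 5 zeros → 0
  block 2 = 11111: 5 ones, 0 zeros → 1
  block 3 = 00000: 0 ones, 5 zeros → 0
  block 4 = 00000: 0 ones, 5 zeros → 0
  block 5 = 00111: 3 ones, 2 zeros → 1
Decoded = 01001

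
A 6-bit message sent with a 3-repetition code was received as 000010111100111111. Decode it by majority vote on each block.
Split into 3-bit blocks and majority-vote each:
  block 1 = 000: 0 ones, 3 zeros → 0
  block 2 = 010: 1 ones, 2 zeros → 0
  block 3 = 111: 3 ones, 0 zeros → 1
  block 4 = 100: 1 ones, 2 zeros → 0
  block 5 = 111: 3 ones, 0 zeros → 1
  block 6 = 111: 3 ones, 0 zeros → 1
Decoded = 001011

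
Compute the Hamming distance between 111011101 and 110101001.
XOR = 001110100, count of 1s = 4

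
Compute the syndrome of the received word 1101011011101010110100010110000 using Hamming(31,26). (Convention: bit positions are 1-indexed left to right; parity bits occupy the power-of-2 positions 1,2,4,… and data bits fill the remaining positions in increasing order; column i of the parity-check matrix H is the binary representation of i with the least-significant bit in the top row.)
Syndrome s = H · r^T (mod 2), r = 1101011011101010110100010110000:
  s[0] = (1010101010101010101010101010101)·(1101011011101010110100010110000) mod 2 = 1+0+0+0+0+0+1+0+1+0+1+0+1+0+1+0+1+0+0+0+0+0+0+0+0+0+1+0+0+0+0 mod 2 = 0
  s[1] = (0110011001100110011001100110011)·(1101011011101010110100010110000) mod 2 = 0+1+0+0+0+1+1+0+0+1+1+0+0+0+1+0+0+1+0+0+0+0+0+0+0+1+1+0+0+0+0 mod 2 = 1
  s[2] = (0001111000011110000111100001111)·(1101011011101010110100010110000) mod 2 = 0+0+0+1+0+1+1+0+0+0+0+0+1+0+1+0+0+0+0+1+0+0+0+0+0+0+0+0+0+0+0 mod 2 = 0
  s[3] = (0000000111111110000000011111111)·(1101011011101010110100010110000) mod 2 = 0+0+0+0+0+0+0+0+1+1+1+0+1+0+1+0+0+0+0+0+0+0+0+1+0+1+1+0+0+0+0 mod 2 = 0
  s[4] = (0000000000000001111111111111111)·(1101011011101010110100010110000) mod 2 = 0+0+0+0+0+0+0+0+0+0+0+0+0+0+0+0+1+1+0+1+0+0+0+1+0+1+1+0+0+0+0 mod 2 = 0
Syndrome = 01000
Non-zero syndrome: error at position 2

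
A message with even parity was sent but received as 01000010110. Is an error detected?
Sum of received bits: 0+1+0+0+0+0+1+0+1+1+0 = 4; 4 mod 2 = 0. Result is 0 → no error detected.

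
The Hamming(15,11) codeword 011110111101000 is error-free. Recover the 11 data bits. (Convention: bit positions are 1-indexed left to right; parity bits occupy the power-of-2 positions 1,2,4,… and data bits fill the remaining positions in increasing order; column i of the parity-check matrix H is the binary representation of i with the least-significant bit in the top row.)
Parity bits occupy power-of-2 positions; data bits are at positions {3,5,6,7,9,10,11,12,13,14,15} (1-indexed).
Extract: c[3]=1 c[5]=1 c[6]=0 c[7]=1 c[9]=1 c[10]=1 c[11]=0 c[12]=1 c[13]=0 c[14]=0 c[15]=0
Data = 11011101000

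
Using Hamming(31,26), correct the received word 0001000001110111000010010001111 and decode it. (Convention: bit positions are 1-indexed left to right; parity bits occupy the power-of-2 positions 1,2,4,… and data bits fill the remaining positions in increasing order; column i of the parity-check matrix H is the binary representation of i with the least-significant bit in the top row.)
Syndrome s = H · r^T (mod 2), r = 0001000001110111000010010001111:
  s[0] = (1010101010101010101010101010101)·(0001000001110111000010010001111) mod 2 = 0+0+0+0+0+0+0+0+0+0+1+0+0+0+1+0+0+0+0+0+1+0+0+0+0+0+0+0+1+0+1 mod 2 = 1
  s[1] = (0110011001100110011001100110011)·(0001000001110111000010010001111) mod 2 = 0+0+0+0+0+0+0+0+0+1+1+0+0+1+1+0+0+0+0+0+0+0+0+0+0+0+0+0+0+1+1 mod 2 = 0
  s[2] = (0001111000011110000111100001111)·(0001000001110111000010010001111) mod 2 = 0+0+0+1+0+0+0+0+0+0+0+1+0+1+1+0+0+0+0+0+1+0+0+0+0+0+0+1+1+1+1 mod 2 = 1
  s[3] = (0000000111111110000000011111111)·(0001000001110111000010010001111) mod 2 = 0+0+0+0+0+0+0+0+0+1+1+1+0+1+1+0+0+0+0+0+0+0+0+1+0+0+0+1+1+1+1 mod 2 = 0
  s[4] = (0000000000000001111111111111111)·(0001000001110111000010010001111) mod 2 = 0+0+0+0+0+0+0+0+0+0+0+0+0+0+0+1+0+0+0+0+1+0+0+1+0+0+0+1+1+1+1 mod 2 = 1
Syndrome = 10101
Column 21 of H equals this syndrome → error at bit 21 (1-indexed).
Flip bit 21: 0001000001110111000010010001111 → 0001000001110111000000010001111
Extract data bits at positions {3,5,6,7,9,10,11,12,13,14,15,17,18,19,20,21,22,23,24,25,26,27,28,29,30,31}: 00000111011000000010001111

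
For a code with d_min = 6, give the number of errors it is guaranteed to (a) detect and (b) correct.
(a) Detection requires d_min ≥ e+1, so e ≤ d_min − 1 = 5.
(b) Correction requires d_min ≥ 2t+1, so t ≤ ⌊(d_min − 1)/2⌋ = ⌊5/2⌋ = 2.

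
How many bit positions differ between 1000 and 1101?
XOR = 0101, count of 1s = 2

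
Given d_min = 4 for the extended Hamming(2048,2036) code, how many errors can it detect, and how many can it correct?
Detection only: up to d_min − 1 = 3 errors.
Correction: up to ⌊(d_min − 1)/2⌋ = ⌊3/2⌋ = 1 errors.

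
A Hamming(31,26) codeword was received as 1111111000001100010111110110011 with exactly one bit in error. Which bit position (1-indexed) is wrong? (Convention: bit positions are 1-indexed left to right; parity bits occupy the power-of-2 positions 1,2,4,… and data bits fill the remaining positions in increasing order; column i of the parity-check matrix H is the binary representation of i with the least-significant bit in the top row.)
Syndrome s = H · r^T (mod 2), r = 1111111000001100010111110110011:
  s[0] = (1010101010101010101010101010101)·(1111111000001100010111110110011) mod 2 = 1+0+1+0+1+0+1+0+0+0+0+0+1+0+0+0+0+0+0+0+1+0+1+0+0+0+1+0+0+0+1 mod 2 = 1
  s[1] = (0110011001100110011001100110011)·(1111111000001100010111110110011) mod 2 = 0+1+1+0+0+1+1+0+0+0+0+0+0+1+0+0+0+1+0+0+0+1+1+0+0+1+1+0+0+1+1 mod 2 = 0
  s[2] = (0001111000011110000111100001111)·(1111111000001100010111110110011) mod 2 = 0+0+0+1+1+1+1+0+0+0+0+0+1+1+0+0+0+0+0+1+1+1+1+0+0+0+0+0+0+1+1 mod 2 = 0
  s[3] = (0000000111111110000000011111111)·(1111111000001100010111110110011) mod 2 = 0+0+0+0+0+0+0+0+0+0+0+0+1+1+0+0+0+0+0+0+0+0+0+1+0+1+1+0+0+1+1 mod 2 = 1
  s[4] = (0000000000000001111111111111111)·(1111111000001100010111110110011) mod 2 = 0+0+0+0+0+0+0+0+0+0+0+0+0+0+0+0+0+1+0+1+1+1+1+1+0+1+1+0+0+1+1 mod 2 = 0
Syndrome = 10010
Column i of H is the binary representation of i, so the syndrome is the binary index of the flipped bit.
Read s = 10010 with s[0] as LSB: 1·2^0 + 0·2^1 + 0·2^2 + 1·2^3 + 0·2^4 = 9.
Error is at bit position 9.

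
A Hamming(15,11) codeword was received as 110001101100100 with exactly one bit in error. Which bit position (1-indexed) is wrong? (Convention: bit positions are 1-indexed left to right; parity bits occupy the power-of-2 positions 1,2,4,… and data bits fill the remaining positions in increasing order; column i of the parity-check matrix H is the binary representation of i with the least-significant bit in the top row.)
Syndrome s = H · r^T (mod 2), r = 110001101100100:
  s[0] = (101010101010101)·(110001101100100) mod 2 = 1+0+0+0+0+0+1+0+1+0+0+0+1+0+0 mod 2 = 0
  s[1] = (011001100110011)·(110001101100100) mod 2 = 0+1+0+0+0+1+1+0+0+1+0+0+0+0+0 mod 2 = 0
  s[2] = (000111100001111)·(110001101100100) mod 2 = 0+0+0+0+0+1+1+0+0+0+0+0+1+0+0 mod 2 = 1
  s[3] = (000000011111111)·(110001101100100) mod 2 = 0+0+0+0+0+0+0+0+1+1+0+0+1+0+0 mod 2 = 1
Syndrome = 0011
Column i of H is the binary representation of i, so the syndrome is the binary index of the flipped bit.
Read s = 0011 with s[0] as LSB: 0·2^0 + 0·2^1 + 1·2^2 + 1·2^3 = 12.
Error is at bit position 12.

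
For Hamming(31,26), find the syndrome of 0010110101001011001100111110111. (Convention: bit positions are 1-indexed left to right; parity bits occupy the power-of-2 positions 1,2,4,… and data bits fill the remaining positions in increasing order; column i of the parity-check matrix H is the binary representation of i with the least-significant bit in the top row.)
Syndrome s = H · r^T (mod 2), r = 0010110101001011001100111110111:
  s[0] = (1010101010101010101010101010101)·(0010110101001011001100111110111) mod 2 = 0+0+1+0+1+0+0+0+0+0+0+0+1+0+1+0+0+0+1+0+0+0+1+0+1+0+1+0+1+0+1 mod 2 = 0
  s[1] = (0110011001100110011001100110011)·(0010110101001011001100111110111) mod 2 = 0+0+1+0+0+1+0+0+0+1+0+0+0+0+1+0+0+0+1+0+0+0+1+0+0+1+1+0+0+1+1 mod 2 = 0
  s[2] = (0001111000011110000111100001111)·(0010110101001011001100111110111) mod 2 = 0+0+0+0+1+1+0+0+0+0+0+0+1+0+1+0+0+0+0+1+0+0+1+0+0+0+0+0+1+1+1 mod 2 = 1
  s[3] = (0000000111111110000000011111111)·(0010110101001011001100111110111) mod 2 = 0+0+0+0+0+0+0+1+0+1+0+0+1+0+1+0+0+0+0+0+0+0+0+1+1+1+1+0+1+1+1 mod 2 = 1
  s[4] = (0000000000000001111111111111111)·(0010110101001011001100111110111) mod 2 = 0+0+0+0+0+0+0+0+0+0+0+0+0+0+0+1+0+0+1+1+0+0+1+1+1+1+1+0+1+1+1 mod 2 = 1
Syndrome = 00111
Non-zero syndrome: error at position 28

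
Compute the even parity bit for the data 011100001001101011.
Sum of data bits: 0+1+1+1+0+0+0+0+1+0+0+1+1+0+1+0+1+1 = 9.
9 mod 2 = 1, so parity bit = 1.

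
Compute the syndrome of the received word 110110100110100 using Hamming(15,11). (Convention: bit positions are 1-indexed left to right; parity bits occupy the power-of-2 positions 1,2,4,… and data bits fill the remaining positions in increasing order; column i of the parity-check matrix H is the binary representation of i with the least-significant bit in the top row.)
Syndrome s = H · r^T (mod 2), r = 110110100110100:
  s[0] = (101010101010101)·(110110100110100) mod 2 = 1+0+0+0+1+0+1+0+0+0+1+0+1+0+0 mod 2 = 1
  s[1] = (011001100110011)·(110110100110100) mod 2 = 0+1+0+0+0+0+1+0+0+1+1+0+0+0+0 mod 2 = 0
  s[2] = (000111100001111)·(110110100110100) mod 2 = 0+0+0+1+1+0+1+0+0+0+0+0+1+0+0 mod 2 = 0
  s[3] = (000000011111111)·(110110100110100) mod 2 = 0+0+0+0+0+0+0+0+0+1+1+0+1+0+0 mod 2 = 1
Syndrome = 1001
Non-zero syndrome: error at position 9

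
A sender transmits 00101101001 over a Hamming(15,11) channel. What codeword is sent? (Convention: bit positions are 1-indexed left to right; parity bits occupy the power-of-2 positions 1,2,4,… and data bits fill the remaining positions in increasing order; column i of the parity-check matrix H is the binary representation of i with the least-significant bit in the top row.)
Codeword c = d · G (mod 2), d = 00101101001:
  c[0] = d·G[:,0] = (00101101001)·(11011010101) mod 2 = 0+0+0+0+1+0+0+0+0+0+1 mod 2 = 0
  c[1] = d·G[:,1] = (00101101001)·(10110110011) mod 2 = 0+0+1+0+0+1+0+0+0+0+1 mod 2 = 1
  c[2] = d·G[:,2] = (00101101001)·(10000000000) mod 2 = 0+0+0+0+0+0+0+0+0+0+0 mod 2 = 0
  c[3] = d·G[:,3] = (00101101001)·(01110001111) mod 2 = 0+0+1+0+0+0+0+1+0+0+1 mod 2 = 1
  c[4] = d·G[:,4] = (00101101001)·(01000000000) mod 2 = 0+0+0+0+0+0+0+0+0+0+0 mod 2 = 0
  c[5] = d·G[:,5] = (00101101001)·(00100000000) mod 2 = 0+0+1+0+0+0+0+0+0+0+0 mod 2 = 1
  c[6] = d·G[:,6] = (00101101001)·(00010000000) mod 2 = 0+0+0+0+0+0+0+0+0+0+0 mod 2 = 0
  c[7] = d·G[:,7] = (00101101001)·(00001111111) mod 2 = 0+0+0+0+1+1+0+1+0+0+1 mod 2 = 0
  c[8] = d·G[:,8] = (00101101001)·(00001000000) mod 2 = 0+0+0+0+1+0+0+0+0+0+0 mod 2 = 1
  c[9] = d·G[:,9] = (00101101001)·(00000100000) mod 2 = 0+0+0+0+0+1+0+0+0+0+0 mod 2 = 1
  c[10] = d·G[:,10] = (00101101001)·(00000010000) mod 2 = 0+0+0+0+0+0+0+0+0+0+0 mod 2 = 0
  c[11] = d·G[:,11] = (00101101001)·(00000001000) mod 2 = 0+0+0+0+0+0+0+1+0+0+0 mod 2 = 1
  c[12] = d·G[:,12] = (00101101001)·(00000000100) mod 2 = 0+0+0+0+0+0+0+0+0+0+0 mod 2 = 0
  c[13] = d·G[:,13] = (00101101001)·(00000000010) mod 2 = 0+0+0+0+0+0+0+0+0+0+0 mod 2 = 0
  c[14] = d·G[:,14] = (00101101001)·(00000000001) mod 2 = 0+0+0+0+0+0+0+0+0+0+1 mod 2 = 1
Codeword = 010101001101001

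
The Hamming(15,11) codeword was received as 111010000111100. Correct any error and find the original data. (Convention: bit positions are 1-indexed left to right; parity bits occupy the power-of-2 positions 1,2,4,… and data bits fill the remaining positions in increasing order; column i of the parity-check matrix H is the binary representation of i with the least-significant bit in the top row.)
Syndrome s = H · r^T (mod 2), r = 111010000111100:
  s[0] = (101010101010101)·(111010000111100) mod 2 = 1+0+1+0+1+0+0+0+0+0+1+0+1+0+0 mod 2 = 1
  s[1] = (011001100110011)·(111010000111100) mod 2 = 0+1+1+0+0+0+0+0+0+1+1+0+0+0+0 mod 2 = 0
  s[2] = (000111100001111)·(111010000111100) mod 2 = 0+0+0+0+1+0+0+0+0+0+0+1+1+0+0 mod 2 = 1
  s[3] = (000000011111111)·(111010000111100) mod 2 = 0+0+0+0+0+0+0+0+0+1+1+1+1+0+0 mod 2 = 0
Syndrome = 1010
Column 5 of H equals this syndrome → error at bit 5 (1-indexed).
Flip bit 5: 111010000111100 → 111000000111100
Extract data bits at positions {3,5,6,7,9,10,11,12,13,14,15}: 10000111100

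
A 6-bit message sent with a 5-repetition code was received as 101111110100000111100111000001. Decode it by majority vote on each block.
Split into 5-bit blocks and majority-vote each:
  block 1 = 10111: 4 ones, 1 zeros → 1
  block 2 = 11101: 4 ones, 1 zeros → 1
  block 3 = 00000: 0 ones, 5 zeros → 0
  block 4 = 11110: 4 ones, 1 zeros → 1
  block 5 = 01110: 3 ones, 2 zeros → 1
  block 6 = 00001: 1 ones, 4 zeros → 0
Decoded = 110110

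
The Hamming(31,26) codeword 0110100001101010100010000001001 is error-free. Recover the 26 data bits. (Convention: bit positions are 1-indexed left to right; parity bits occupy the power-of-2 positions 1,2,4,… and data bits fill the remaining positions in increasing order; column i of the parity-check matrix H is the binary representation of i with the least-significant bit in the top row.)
Parity bits occupy power-of-2 positions; data bits are at positions {3,5,6,7,9,10,11,12,13,14,15,17,18,19,20,21,22,23,24,25,26,27,28,29,30,31} (1-indexed).
Extract: c[3]=1 c[5]=1 c[6]=0 c[7]=0 c[9]=0 c[10]=1 c[11]=1 c[12]=0 c[13]=1 c[14]=0 c[15]=1 c[17]=1 c[18]=0 c[19]=0 c[20]=0 c[21]=1 c[22]=0 c[23]=0 c[24]=0 c[25]=0 c[26]=0 c[27]=0 c[28]=1 c[29]=0 c[30]=0 c[31]=1
Data = 11000110101100010000001001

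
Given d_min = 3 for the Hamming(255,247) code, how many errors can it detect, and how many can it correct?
Detection only: up to d_min − 1 = 2 errors.
Correction: up to ⌊(d_min − 1)/2⌋ = ⌊2/2⌋ = 1 errors.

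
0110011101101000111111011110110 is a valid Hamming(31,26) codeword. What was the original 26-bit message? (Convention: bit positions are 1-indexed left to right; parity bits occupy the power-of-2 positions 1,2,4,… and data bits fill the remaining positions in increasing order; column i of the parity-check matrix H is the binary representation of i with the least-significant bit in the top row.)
Parity bits occupy power-of-2 positions; data bits are at positions {3,5,6,7,9,10,11,12,13,14,15,17,18,19,20,21,22,23,24,25,26,27,28,29,30,31} (1-indexed).
Extract: c[3]=1 c[5]=0 c[6]=1 c[7]=1 c[9]=0 c[10]=1 c[11]=1 c[12]=0 c[13]=1 c[14]=0 c[15]=0 c[17]=1 c[18]=1 c[19]=1 c[20]=1 c[21]=1 c[22]=1 c[23]=0 c[24]=1 c[25]=1 c[26]=1 c[27]=1 c[28]=0 c[29]=1 c[30]=1 c[31]=0
Data = 10110110100111111011110110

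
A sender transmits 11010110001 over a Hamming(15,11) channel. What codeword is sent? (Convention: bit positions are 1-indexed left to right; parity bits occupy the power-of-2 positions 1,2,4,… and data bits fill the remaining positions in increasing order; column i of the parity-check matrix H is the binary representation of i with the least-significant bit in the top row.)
Codeword c = d · G (mod 2), d = 11010110001:
  c[0] = d·G[:,0] = (11010110001)·(11011010101) mod 2 = 1+1+0+1+0+0+1+0+0+0+1 mod 2 = 1
  c[1] = d·G[:,1] = (11010110001)·(10110110011) mod 2 = 1+0+0+1+0+1+1+0+0+0+1 mod 2 = 1
  c[2] = d·G[:,2] = (11010110001)·(10000000000) mod 2 = 1+0+0+0+0+0+0+0+0+0+0 mod 2 = 1
  c[3] = d·G[:,3] = (11010110001)·(01110001111) mod 2 = 0+1+0+1+0+0+0+0+0+0+1 mod 2 = 1
  c[4] = d·G[:,4] = (11010110001)·(01000000000) mod 2 = 0+1+0+0+0+0+0+0+0+0+0 mod 2 = 1
  c[5] = d·G[:,5] = (11010110001)·(00100000000) mod 2 = 0+0+0+0+0+0+0+0+0+0+0 mod 2 = 0
  c[6] = d·G[:,6] = (11010110001)·(00010000000) mod 2 = 0+0+0+1+0+0+0+0+0+0+0 mod 2 = 1
  c[7] = d·G[:,7] = (11010110001)·(00001111111) mod 2 = 0+0+0+0+0+1+1+0+0+0+1 mod 2 = 1
  c[8] = d·G[:,8] = (11010110001)·(00001000000) mod 2 = 0+0+0+0+0+0+0+0+0+0+0 mod 2 = 0
  c[9] = d·G[:,9] = (11010110001)·(00000100000) mod 2 = 0+0+0+0+0+1+0+0+0+0+0 mod 2 = 1
  c[10] = d·G[:,10] = (11010110001)·(00000010000) mod 2 = 0+0+0+0+0+0+1+0+0+0+0 mod 2 = 1
  c[11] = d·G[:,11] = (11010110001)·(00000001000) mod 2 = 0+0+0+0+0+0+0+0+0+0+0 mod 2 = 0
  c[12] = d·G[:,12] = (11010110001)·(00000000100) mod 2 = 0+0+0+0+0+0+0+0+0+0+0 mod 2 = 0
  c[13] = d·G[:,13] = (11010110001)·(00000000010) mod 2 = 0+0+0+0+0+0+0+0+0+0+0 mod 2 = 0
  c[14] = d·G[:,14] = (11010110001)·(00000000001) mod 2 = 0+0+0+0+0+0+0+0+0+0+1 mod 2 = 1
Codeword = 111110110110001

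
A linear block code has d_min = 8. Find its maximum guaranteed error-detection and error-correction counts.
(a) Detection requires d_min ≥ e+1, so e ≤ d_min − 1 = 7.
(b) Correction requires d_min ≥ 2t+1, so t ≤ ⌊(d_min − 1)/2⌋ = ⌊7/2⌋ = 3.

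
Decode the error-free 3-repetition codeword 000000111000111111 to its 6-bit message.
Split into 3-bit blocks: 000 000 111 000 111 111
Data = 001011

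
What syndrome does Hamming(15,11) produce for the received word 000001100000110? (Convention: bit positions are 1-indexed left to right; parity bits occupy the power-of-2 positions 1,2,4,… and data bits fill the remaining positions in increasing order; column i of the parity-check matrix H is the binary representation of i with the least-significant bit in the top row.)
Syndrome s = H · r^T (mod 2), r = 000001100000110:
  s[0] = (101010101010101)·(000001100000110) mod 2 = 0+0+0+0+0+0+1+0+0+0+0+0+1+0+0 mod 2 = 0
  s[1] = (011001100110011)·(000001100000110) mod 2 = 0+0+0+0+0+1+1+0+0+0+0+0+0+1+0 mod 2 = 1
  s[2] = (000111100001111)·(000001100000110) mod 2 = 0+0+0+0+0+1+1+0+0+0+0+0+1+1+0 mod 2 = 0
  s[3] = (000000011111111)·(000001100000110) mod 2 = 0+0+0+0+0+0+0+0+0+0+0+0+1+1+0 mod 2 = 0
Syndrome = 0100
Non-zero syndrome: error at position 2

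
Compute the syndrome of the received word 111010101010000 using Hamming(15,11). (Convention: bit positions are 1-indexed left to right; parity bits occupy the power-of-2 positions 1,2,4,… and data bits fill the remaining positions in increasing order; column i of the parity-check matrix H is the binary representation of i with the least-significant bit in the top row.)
Syndrome s = H · r^T (mod 2), r = 111010101010000:
  s[0] = (101010101010101)·(111010101010000) mod 2 = 1+0+1+0+1+0+1+0+1+0+1+0+0+0+0 mod 2 = 0
  s[1] = (011001100110011)·(111010101010000) mod 2 = 0+1+1+0+0+0+1+0+0+0+1+0+0+0+0 mod 2 = 0
  s[2] = (000111100001111)·(111010101010000) mod 2 = 0+0+0+0+1+0+1+0+0+0+0+0+0+0+0 mod 2 = 0
  s[3] = (000000011111111)·(111010101010000) mod 2 = 0+0+0+0+0+0+0+0+1+0+1+0+0+0+0 mod 2 = 0
Syndrome = 0000
s = 0: no error detected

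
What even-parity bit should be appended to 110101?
Sum of data bits: 1+1+0+1+0+1 = 4.
4 mod 2 = 0, so parity bit = 0.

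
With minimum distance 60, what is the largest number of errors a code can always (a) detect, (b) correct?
(a) Detection requires d_min ≥ e+1, so e ≤ d_min − 1 = 59.
(b) Correction requires d_min ≥ 2t+1, so t ≤ ⌊(d_min − 1)/2⌋ = ⌊59/2⌋ = 29.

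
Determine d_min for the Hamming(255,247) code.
d_min = 3 (every single-error-correcting Hamming code has d_min = 3).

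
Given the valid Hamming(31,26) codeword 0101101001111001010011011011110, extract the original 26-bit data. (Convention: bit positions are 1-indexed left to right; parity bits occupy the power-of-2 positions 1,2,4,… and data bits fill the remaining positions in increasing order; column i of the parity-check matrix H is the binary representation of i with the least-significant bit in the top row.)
Parity bits occupy power-of-2 positions; data bits are at positions {3,5,6,7,9,10,11,12,13,14,15,17,18,19,20,21,22,23,24,25,26,27,28,29,30,31} (1-indexed).
Extract: c[3]=0 c[5]=1 c[6]=0 c[7]=1 c[9]=0 c[10]=1 c[11]=1 c[12]=1 c[13]=1 c[14]=0 c[15]=0 c[17]=0 c[18]=1 c[19]=0 c[20]=0 c[21]=1 c[22]=1 c[23]=0 c[24]=1 c[25]=1 c[26]=0 c[27]=1 c[28]=1 c[29]=1 c[30]=1 c[31]=0
Data = 01010111100010011011011110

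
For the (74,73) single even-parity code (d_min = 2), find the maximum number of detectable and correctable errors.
Detection only: up to d_min − 1 = 1 errors.
Correction: up to ⌊(d_min − 1)/2⌋ = ⌊1/2⌋ = 0 errors.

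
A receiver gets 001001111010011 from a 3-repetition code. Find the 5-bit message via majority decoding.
Split into 3-bit blocks and majority-vote each:
  block 1 = 001: 1 ones, 2 zeros → 0
  block 2 = 001: 1 ones, 2 zeros → 0
  block 3 = 111: 3 ones, 0 zeros → 1
  block 4 = 010: 1 ones, 2 zeros → 0
  block 5 = 011: 2 ones, 1 zeros → 1
Decoded = 00101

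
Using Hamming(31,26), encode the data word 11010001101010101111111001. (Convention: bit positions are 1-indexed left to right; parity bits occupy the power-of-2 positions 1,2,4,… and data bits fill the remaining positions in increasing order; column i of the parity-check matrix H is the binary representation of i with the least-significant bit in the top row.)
Codeword c = d · G (mod 2), d = 11010001101010101111111001:
  c[0] = d·G[:,0] = (11010001101010101111111001)·(11011010101101010101010101) mod 2 = 1+1+0+1+0+0+0+0+1+0+1+0+0+0+0+0+0+1+0+1+0+1+0+0+0+1 mod 2 = 1
  c[1] = d·G[:,1] = (11010001101010101111111001)·(10110110011011001100110011) mod 2 = 1+0+0+1+0+0+0+0+0+0+1+0+1+0+0+0+1+1+0+0+1+1+0+0+0+1 mod 2 = 1
  c[2] = d·G[:,2] = (11010001101010101111111001)·(10000000000000000000000000) mod 2 = 1+0+0+0+0+0+0+0+0+0+0+0+0+0+0+0+0+0+0+0+0+0+0+0+0+0 mod 2 = 1
  c[3] = d·G[:,3] = (11010001101010101111111001)·(01110001111000111100001111) mod 2 = 0+1+0+1+0+0+0+1+1+0+1+0+0+0+1+0+1+1+0+0+0+0+1+0+0+1 mod 2 = 0
  c[4] = d·G[:,4] = (11010001101010101111111001)·(01000000000000000000000000) mod 2 = 0+1+0+0+0+0+0+0+0+0+0+0+0+0+0+0+0+0+0+0+0+0+0+0+0+0 mod 2 = 1
  c[5] = d·G[:,5] = (11010001101010101111111001)·(00100000000000000000000000) mod 2 = 0+0+0+0+0+0+0+0+0+0+0+0+0+0+0+0+0+0+0+0+0+0+0+0+0+0 mod 2 = 0
  c[6] = d·G[:,6] = (11010001101010101111111001)·(00010000000000000000000000) mod 2 = 0+0+0+1+0+0+0+0+0+0+0+0+0+0+0+0+0+0+0+0+0+0+0+0+0+0 mod 2 = 1
  c[7] = d·G[:,7] = (11010001101010101111111001)·(00001111111000000011111111) mod 2 = 0+0+0+0+0+0+0+1+1+0+1+0+0+0+0+0+0+0+1+1+1+1+1+0+0+1 mod 2 = 1
  c[8] = d·G[:,8] = (11010001101010101111111001)·(00001000000000000000000000) mod 2 = 0+0+0+0+0+0+0+0+0+0+0+0+0+0+0+0+0+0+0+0+0+0+0+0+0+0 mod 2 = 0
  c[9] = d·G[:,9] = (11010001101010101111111001)·(00000100000000000000000000) mod 2 = 0+0+0+0+0+0+0+0+0+0+0+0+0+0+0+0+0+0+0+0+0+0+0+0+0+0 mod 2 = 0
  c[10] = d·G[:,10] = (11010001101010101111111001)·(00000010000000000000000000) mod 2 = 0+0+0+0+0+0+0+0+0+0+0+0+0+0+0+0+0+0+0+0+0+0+0+0+0+0 mod 2 = 0
  c[11] = d·G[:,11] = (11010001101010101111111001)·(00000001000000000000000000) mod 2 = 0+0+0+0+0+0+0+1+0+0+0+0+0+0+0+0+0+0+0+0+0+0+0+0+0+0 mod 2 = 1
  c[12] = d·G[:,12] = (11010001101010101111111001)·(00000000100000000000000000) mod 2 = 0+0+0+0+0+0+0+0+1+0+0+0+0+0+0+0+0+0+0+0+0+0+0+0+0+0 mod 2 = 1
  c[13] = d·G[:,13] = (11010001101010101111111001)·(00000000010000000000000000) mod 2 = 0+0+0+0+0+0+0+0+0+0+0+0+0+0+0+0+0+0+0+0+0+0+0+0+0+0 mod 2 = 0
  c[14] = d·G[:,14] = (11010001101010101111111001)·(00000000001000000000000000) mod 2 = 0+0+0+0+0+0+0+0+0+0+1+0+0+0+0+0+0+0+0+0+0+0+0+0+0+0 mod 2 = 1
  c[15] = d·G[:,15] = (11010001101010101111111001)·(00000000000111111111111111) mod 2 = 0+0+0+0+0+0+0+0+0+0+0+0+1+0+1+0+1+1+1+1+1+1+1+0+0+1 mod 2 = 0
  c[16] = d·G[:,16] = (11010001101010101111111001)·(00000000000100000000000000) mod 2 = 0+0+0+0+0+0+0+0+0+0+0+0+0+0+0+0+0+0+0+0+0+0+0+0+0+0 mod 2 = 0
  c[17] = d·G[:,17] = (11010001101010101111111001)·(00000000000010000000000000) mod 2 = 0+0+0+0+0+0+0+0+0+0+0+0+1+0+0+0+0+0+0+0+0+0+0+0+0+0 mod 2 = 1
  c[18] = d·G[:,18] = (11010001101010101111111001)·(00000000000001000000000000) mod 2 = 0+0+0+0+0+0+0+0+0+0+0+0+0+0+0+0+0+0+0+0+0+0+0+0+0+0 mod 2 = 0
  c[19] = d·G[:,19] = (11010001101010101111111001)·(00000000000000100000000000) mod 2 = 0+0+0+0+0+0+0+0+0+0+0+0+0+0+1+0+0+0+0+0+0+0+0+0+0+0 mod 2 = 1
  c[20] = d·G[:,20] = (11010001101010101111111001)·(00000000000000010000000000) mod 2 = 0+0+0+0+0+0+0+0+0+0+0+0+0+0+0+0+0+0+0+0+0+0+0+0+0+0 mod 2 = 0
  c[21] = d·G[:,21] = (11010001101010101111111001)·(00000000000000001000000000) mod 2 = 0+0+0+0+0+0+0+0+0+0+0+0+0+0+0+0+1+0+0+0+0+0+0+0+0+0 mod 2 = 1
  c[22] = d·G[:,22] = (11010001101010101111111001)·(00000000000000000100000000) mod 2 = 0+0+0+0+0+0+0+0+0+0+0+0+0+0+0+0+0+1+0+0+0+0+0+0+0+0 mod 2 = 1
  c[23] = d·G[:,23] = (11010001101010101111111001)·(00000000000000000010000000) mod 2 = 0+0+0+0+0+0+0+0+0+0+0+0+0+0+0+0+0+0+1+0+0+0+0+0+0+0 mod 2 = 1
  c[24] = d·G[:,24] = (11010001101010101111111001)·(00000000000000000001000000) mod 2 = 0+0+0+0+0+0+0+0+0+0+0+0+0+0+0+0+0+0+0+1+0+0+0+0+0+0 mod 2 = 1
  c[25] = d·G[:,25] = (11010001101010101111111001)·(00000000000000000000100000) mod 2 = 0+0+0+0+0+0+0+0+0+0+0+0+0+0+0+0+0+0+0+0+1+0+0+0+0+0 mod 2 = 1
  c[26] = d·G[:,26] = (11010001101010101111111001)·(00000000000000000000010000) mod 2 = 0+0+0+0+0+0+0+0+0+0+0+0+0+0+0+0+0+0+0+0+0+1+0+0+0+0 mod 2 = 1
  c[27] = d·G[:,27] = (11010001101010101111111001)·(00000000000000000000001000) mod 2 = 0+0+0+0+0+0+0+0+0+0+0+0+0+0+0+0+0+0+0+0+0+0+1+0+0+0 mod 2 = 1
  c[28] = d·G[:,28] = (11010001101010101111111001)·(00000000000000000000000100) mod 2 = 0+0+0+0+0+0+0+0+0+0+0+0+0+0+0+0+0+0+0+0+0+0+0+0+0+0 mod 2 = 0
  c[29] = d·G[:,29] = (11010001101010101111111001)·(00000000000000000000000010) mod 2 = 0+0+0+0+0+0+0+0+0+0+0+0+0+0+0+0+0+0+0+0+0+0+0+0+0+0 mod 2 = 0
  c[30] = d·G[:,30] = (11010001101010101111111001)·(00000000000000000000000001) mod 2 = 0+0+0+0+0+0+0+0+0+0+0+0+0+0+0+0+0+0+0+0+0+0+0+0+0+1 mod 2 = 1
Codeword = 1110101100011010010101111111001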